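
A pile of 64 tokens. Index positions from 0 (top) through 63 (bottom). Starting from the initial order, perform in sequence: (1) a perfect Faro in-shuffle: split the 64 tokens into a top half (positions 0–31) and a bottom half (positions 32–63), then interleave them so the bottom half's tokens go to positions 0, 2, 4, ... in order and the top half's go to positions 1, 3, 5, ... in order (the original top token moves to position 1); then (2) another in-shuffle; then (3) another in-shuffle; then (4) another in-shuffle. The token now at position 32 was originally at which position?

Undo the operations in reverse order, starting from position 32:
  undo op 4 (in-shuffle, from bottom half): 32 ← 48
  undo op 3 (in-shuffle, from bottom half): 48 ← 56
  undo op 2 (in-shuffle, from bottom half): 56 ← 60
  undo op 1 (in-shuffle, from bottom half): 60 ← 62
So the token at position 32 came from original position 62.

62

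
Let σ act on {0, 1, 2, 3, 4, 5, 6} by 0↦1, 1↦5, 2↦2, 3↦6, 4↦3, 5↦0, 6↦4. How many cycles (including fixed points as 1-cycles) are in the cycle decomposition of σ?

3

Cycle decomposition: (0 1 5) (2) (3 6 4).
3 cycles.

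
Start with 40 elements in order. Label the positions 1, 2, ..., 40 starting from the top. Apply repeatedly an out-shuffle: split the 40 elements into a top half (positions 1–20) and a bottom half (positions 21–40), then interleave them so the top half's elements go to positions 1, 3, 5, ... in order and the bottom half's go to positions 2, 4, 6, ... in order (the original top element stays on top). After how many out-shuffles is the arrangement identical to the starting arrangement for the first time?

The out-shuffle permutes the 40 positions with cycle lengths [1, 1, 2, 12, 12, 12].
Every element is home exactly when every cycle has completed a whole number of laps, i.e. after lcm(1, 2, 12) = 12 out-shuffles.

12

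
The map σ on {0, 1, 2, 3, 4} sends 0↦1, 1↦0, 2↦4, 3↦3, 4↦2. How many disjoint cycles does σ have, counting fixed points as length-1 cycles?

Cycle decomposition: (0 1) (2 4) (3).
3 cycles.

3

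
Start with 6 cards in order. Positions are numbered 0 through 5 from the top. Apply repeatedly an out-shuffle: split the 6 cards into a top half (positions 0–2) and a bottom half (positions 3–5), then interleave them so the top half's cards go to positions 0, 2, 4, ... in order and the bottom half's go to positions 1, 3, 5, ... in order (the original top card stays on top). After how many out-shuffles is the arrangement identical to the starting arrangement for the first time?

The out-shuffle permutes the 6 positions with cycle lengths [1, 1, 4].
Every card is home exactly when every cycle has completed a whole number of laps, i.e. after lcm(1, 4) = 4 out-shuffles.

4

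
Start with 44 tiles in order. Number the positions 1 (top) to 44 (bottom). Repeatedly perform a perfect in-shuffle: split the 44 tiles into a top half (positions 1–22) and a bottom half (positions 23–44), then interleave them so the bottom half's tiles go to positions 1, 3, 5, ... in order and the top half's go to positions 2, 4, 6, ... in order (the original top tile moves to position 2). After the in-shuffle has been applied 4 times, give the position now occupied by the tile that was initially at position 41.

26

Track the tile's position through each in-shuffle:
41 → 37 → 29 → 13 → 26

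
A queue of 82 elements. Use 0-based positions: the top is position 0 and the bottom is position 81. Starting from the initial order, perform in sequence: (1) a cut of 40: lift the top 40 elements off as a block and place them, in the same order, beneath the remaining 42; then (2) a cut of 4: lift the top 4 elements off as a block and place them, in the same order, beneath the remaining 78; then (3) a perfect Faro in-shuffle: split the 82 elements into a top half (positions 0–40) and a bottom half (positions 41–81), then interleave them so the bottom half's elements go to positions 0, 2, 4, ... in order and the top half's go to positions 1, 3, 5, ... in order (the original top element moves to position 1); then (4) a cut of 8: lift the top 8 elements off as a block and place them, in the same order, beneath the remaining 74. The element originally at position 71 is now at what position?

47

Track the element from position 71 forward through each operation:
  after op 1 (cut 40): 71 → 31
  after op 2 (cut 4): 31 → 27
  after op 3 (in-shuffle): 27 → 55
  after op 4 (cut 8): 55 → 47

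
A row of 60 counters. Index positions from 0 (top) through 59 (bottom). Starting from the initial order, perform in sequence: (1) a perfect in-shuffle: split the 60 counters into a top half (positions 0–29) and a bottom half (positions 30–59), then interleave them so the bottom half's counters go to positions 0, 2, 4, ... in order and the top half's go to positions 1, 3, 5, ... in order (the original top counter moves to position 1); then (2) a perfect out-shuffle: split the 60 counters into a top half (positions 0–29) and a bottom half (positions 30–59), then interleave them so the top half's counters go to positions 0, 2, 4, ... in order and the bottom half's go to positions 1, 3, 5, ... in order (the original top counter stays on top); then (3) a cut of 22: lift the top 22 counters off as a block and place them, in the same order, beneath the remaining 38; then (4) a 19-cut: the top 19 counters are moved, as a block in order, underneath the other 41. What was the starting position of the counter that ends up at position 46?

Undo the operations in reverse order, starting from position 46:
  undo op 4 (cut 19): 46 ← 5
  undo op 3 (cut 22): 5 ← 27
  undo op 2 (out-shuffle, from bottom half): 27 ← 43
  undo op 1 (in-shuffle, from top half): 43 ← 21
So the counter at position 46 came from original position 21.

21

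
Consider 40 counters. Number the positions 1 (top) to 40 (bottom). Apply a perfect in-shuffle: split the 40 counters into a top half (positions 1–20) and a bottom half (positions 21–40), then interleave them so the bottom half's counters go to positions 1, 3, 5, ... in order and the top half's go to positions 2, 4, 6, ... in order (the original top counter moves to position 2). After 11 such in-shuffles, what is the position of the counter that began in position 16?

Track the counter's position through each in-shuffle:
16 → 32 → 23 → 5 → 10 → 20 → 40 → 39 → 37 → 33 → 25 → 9

9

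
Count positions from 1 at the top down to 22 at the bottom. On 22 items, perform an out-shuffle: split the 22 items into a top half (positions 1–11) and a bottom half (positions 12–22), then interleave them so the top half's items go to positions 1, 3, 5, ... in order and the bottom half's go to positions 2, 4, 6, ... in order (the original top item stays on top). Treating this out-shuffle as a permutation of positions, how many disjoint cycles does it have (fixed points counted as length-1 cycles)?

7

Trace each unvisited position around until it returns:
(1) (2 3 5 9 17 12) (4 7 13) (6 11 21 20 18 14) (8 15) (10 19 16) (22)
7 cycles in total.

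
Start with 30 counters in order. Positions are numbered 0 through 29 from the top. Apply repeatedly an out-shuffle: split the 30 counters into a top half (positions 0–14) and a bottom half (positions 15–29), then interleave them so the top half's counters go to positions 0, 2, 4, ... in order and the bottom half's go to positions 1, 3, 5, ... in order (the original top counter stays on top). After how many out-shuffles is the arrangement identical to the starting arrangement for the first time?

28

The out-shuffle permutes the 30 positions with cycle lengths [1, 1, 28].
Every counter is home exactly when every cycle has completed a whole number of laps, i.e. after lcm(1, 28) = 28 out-shuffles.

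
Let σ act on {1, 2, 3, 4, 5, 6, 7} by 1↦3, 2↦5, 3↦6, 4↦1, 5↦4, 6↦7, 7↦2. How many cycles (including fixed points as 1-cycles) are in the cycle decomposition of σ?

1

Cycle decomposition: (1 3 6 7 2 5 4).
1 cycle.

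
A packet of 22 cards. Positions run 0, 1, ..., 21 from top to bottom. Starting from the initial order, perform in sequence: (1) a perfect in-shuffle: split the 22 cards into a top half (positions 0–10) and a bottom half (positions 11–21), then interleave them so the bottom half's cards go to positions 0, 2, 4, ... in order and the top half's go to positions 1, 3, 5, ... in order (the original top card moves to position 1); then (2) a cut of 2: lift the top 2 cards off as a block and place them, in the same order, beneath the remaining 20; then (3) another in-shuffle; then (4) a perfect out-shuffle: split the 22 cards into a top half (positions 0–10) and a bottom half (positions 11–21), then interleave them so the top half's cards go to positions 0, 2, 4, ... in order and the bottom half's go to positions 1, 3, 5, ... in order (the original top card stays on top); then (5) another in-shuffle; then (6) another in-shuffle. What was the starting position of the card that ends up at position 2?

Undo the operations in reverse order, starting from position 2:
  undo op 6 (in-shuffle, from bottom half): 2 ← 12
  undo op 5 (in-shuffle, from bottom half): 12 ← 17
  undo op 4 (out-shuffle, from bottom half): 17 ← 19
  undo op 3 (in-shuffle, from top half): 19 ← 9
  undo op 2 (cut 2): 9 ← 11
  undo op 1 (in-shuffle, from top half): 11 ← 5
So the card at position 2 came from original position 5.

5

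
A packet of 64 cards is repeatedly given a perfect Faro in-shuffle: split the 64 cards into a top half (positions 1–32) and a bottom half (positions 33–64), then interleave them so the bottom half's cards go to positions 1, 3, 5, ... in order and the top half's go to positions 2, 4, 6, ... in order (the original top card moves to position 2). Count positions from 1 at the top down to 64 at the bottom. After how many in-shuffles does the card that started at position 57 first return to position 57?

12

Follow position 57 under repeated in-shuffles:
57 → 49 → 33 → 1 → 2 → 4 → 8 → 16 → 32 → 64 → 63 → 61 → 57
It first returns after 12 in-shuffles.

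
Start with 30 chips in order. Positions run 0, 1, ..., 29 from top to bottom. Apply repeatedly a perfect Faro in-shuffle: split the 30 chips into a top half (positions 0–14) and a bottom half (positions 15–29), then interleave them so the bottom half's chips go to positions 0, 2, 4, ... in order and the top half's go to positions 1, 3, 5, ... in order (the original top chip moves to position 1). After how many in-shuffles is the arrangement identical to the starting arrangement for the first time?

The in-shuffle permutes the 30 positions with cycle lengths [5, 5, 5, 5, 5, 5].
Every chip is home exactly when every cycle has completed a whole number of laps, i.e. after lcm(5) = 5 in-shuffles.

5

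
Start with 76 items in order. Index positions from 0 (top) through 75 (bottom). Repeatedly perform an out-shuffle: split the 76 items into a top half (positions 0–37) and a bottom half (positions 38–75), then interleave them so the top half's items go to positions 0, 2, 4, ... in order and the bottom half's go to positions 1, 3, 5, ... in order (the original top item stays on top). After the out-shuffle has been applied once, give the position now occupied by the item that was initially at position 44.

13

Track the item's position through each out-shuffle:
44 → 13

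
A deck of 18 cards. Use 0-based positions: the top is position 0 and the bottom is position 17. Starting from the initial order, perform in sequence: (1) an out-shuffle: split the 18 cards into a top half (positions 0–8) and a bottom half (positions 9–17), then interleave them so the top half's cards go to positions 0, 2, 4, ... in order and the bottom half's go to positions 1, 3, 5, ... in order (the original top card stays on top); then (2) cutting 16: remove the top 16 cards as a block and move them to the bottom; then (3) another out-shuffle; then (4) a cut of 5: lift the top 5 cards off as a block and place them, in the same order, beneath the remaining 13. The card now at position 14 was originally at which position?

Undo the operations in reverse order, starting from position 14:
  undo op 4 (cut 5): 14 ← 1
  undo op 3 (out-shuffle, from bottom half): 1 ← 9
  undo op 2 (cut 16): 9 ← 7
  undo op 1 (out-shuffle, from bottom half): 7 ← 12
So the card at position 14 came from original position 12.

12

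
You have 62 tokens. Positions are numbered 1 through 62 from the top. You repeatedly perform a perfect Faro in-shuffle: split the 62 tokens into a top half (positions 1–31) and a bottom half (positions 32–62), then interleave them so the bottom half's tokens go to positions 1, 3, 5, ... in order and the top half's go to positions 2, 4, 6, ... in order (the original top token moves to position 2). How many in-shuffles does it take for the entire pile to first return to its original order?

The in-shuffle permutes the 62 positions with cycle lengths [2, 3, 3, 6, 6, 6, 6, 6, 6, 6, 6, 6].
Every token is home exactly when every cycle has completed a whole number of laps, i.e. after lcm(2, 3, 6) = 6 in-shuffles.

6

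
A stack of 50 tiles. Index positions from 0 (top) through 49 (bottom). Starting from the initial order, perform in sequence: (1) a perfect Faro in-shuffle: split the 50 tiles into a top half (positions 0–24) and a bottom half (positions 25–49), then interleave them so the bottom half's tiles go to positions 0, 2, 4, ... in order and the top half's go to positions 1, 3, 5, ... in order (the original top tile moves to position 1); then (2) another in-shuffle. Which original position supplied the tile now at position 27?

Undo the operations in reverse order, starting from position 27:
  undo op 2 (in-shuffle, from top half): 27 ← 13
  undo op 1 (in-shuffle, from top half): 13 ← 6
So the tile at position 27 came from original position 6.

6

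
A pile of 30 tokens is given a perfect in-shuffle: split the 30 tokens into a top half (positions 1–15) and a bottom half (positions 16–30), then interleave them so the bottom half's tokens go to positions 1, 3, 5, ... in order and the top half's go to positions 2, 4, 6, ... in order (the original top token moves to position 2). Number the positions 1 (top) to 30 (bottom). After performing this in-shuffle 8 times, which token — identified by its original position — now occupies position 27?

Work backwards from position 27, undoing one in-shuffle at a time:
27 ← 29 ← 30 ← 15 ← 23 ← 27 ← 29 ← 30 ← 15
So the token now at position 27 started at position 15.

15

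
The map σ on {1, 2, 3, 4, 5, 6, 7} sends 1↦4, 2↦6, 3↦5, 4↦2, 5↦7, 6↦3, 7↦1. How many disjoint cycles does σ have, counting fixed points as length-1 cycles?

1

Cycle decomposition: (1 4 2 6 3 5 7).
1 cycle.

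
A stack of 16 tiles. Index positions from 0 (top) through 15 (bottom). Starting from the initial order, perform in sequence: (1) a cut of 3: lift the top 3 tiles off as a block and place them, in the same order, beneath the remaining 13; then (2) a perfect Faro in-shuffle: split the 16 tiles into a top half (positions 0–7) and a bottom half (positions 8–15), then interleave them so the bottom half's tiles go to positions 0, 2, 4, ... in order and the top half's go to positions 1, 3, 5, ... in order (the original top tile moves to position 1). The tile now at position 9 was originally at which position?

Undo the operations in reverse order, starting from position 9:
  undo op 2 (in-shuffle, from top half): 9 ← 4
  undo op 1 (cut 3): 4 ← 7
So the tile at position 9 came from original position 7.

7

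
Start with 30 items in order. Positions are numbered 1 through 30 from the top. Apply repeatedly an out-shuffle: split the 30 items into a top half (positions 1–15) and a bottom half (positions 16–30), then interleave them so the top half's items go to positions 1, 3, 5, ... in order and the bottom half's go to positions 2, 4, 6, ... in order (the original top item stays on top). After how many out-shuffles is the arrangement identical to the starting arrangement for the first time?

The out-shuffle permutes the 30 positions with cycle lengths [1, 1, 28].
Every item is home exactly when every cycle has completed a whole number of laps, i.e. after lcm(1, 28) = 28 out-shuffles.

28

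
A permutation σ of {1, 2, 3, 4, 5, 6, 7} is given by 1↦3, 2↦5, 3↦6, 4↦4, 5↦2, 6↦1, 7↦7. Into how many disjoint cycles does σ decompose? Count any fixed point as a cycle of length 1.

Cycle decomposition: (1 3 6) (2 5) (4) (7).
4 cycles.

4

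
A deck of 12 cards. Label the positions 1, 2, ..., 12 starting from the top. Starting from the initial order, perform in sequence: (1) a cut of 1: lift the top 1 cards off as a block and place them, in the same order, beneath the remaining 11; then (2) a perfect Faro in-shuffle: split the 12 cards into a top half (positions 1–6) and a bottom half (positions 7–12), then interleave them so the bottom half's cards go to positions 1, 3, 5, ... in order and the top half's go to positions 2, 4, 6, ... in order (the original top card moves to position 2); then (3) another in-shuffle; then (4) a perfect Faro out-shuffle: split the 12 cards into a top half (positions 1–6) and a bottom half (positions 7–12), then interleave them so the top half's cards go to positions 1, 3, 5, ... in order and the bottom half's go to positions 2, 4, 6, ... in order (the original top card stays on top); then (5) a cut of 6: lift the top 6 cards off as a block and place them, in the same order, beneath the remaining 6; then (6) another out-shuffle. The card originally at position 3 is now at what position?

8

Track the card from position 3 forward through each operation:
  after op 1 (cut 1): 3 → 2
  after op 2 (in-shuffle): 2 → 4
  after op 3 (in-shuffle): 4 → 8
  after op 4 (out-shuffle): 8 → 4
  after op 5 (cut 6): 4 → 10
  after op 6 (out-shuffle): 10 → 8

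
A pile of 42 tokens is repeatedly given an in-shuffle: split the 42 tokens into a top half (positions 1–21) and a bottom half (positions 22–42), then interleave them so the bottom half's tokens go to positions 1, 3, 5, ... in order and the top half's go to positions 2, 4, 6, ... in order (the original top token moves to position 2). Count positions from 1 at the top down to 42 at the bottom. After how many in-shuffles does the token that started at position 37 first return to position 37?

14

Follow position 37 under repeated in-shuffles:
37 → 31 → 19 → 38 → 33 → 23 → 3 → 6 → 12 → 24 → 5 → 10 → 20 → 40 → 37
It first returns after 14 in-shuffles.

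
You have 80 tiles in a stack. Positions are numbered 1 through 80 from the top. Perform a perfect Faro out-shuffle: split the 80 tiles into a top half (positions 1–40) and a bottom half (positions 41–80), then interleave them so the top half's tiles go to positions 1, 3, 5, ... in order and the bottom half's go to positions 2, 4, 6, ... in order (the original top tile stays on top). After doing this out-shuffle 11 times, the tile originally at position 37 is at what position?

22

Track the tile's position through each out-shuffle:
37 → 73 → 66 → 52 → 24 → 47 → 14 → 27 → 53 → 26 → 51 → 22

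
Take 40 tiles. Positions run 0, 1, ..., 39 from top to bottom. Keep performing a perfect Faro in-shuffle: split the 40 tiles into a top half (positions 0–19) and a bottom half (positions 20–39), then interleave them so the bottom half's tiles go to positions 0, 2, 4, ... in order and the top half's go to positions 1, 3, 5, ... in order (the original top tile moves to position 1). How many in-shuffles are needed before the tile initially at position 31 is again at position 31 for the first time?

Follow position 31 under repeated in-shuffles:
31 → 22 → 4 → 9 → 19 → 39 → 38 → 36 → 32 → 24 → 8 → 17 → 35 → 30 → 20 → 0 → 1 → 3 → 7 → 15 → 31
It first returns after 20 in-shuffles.

20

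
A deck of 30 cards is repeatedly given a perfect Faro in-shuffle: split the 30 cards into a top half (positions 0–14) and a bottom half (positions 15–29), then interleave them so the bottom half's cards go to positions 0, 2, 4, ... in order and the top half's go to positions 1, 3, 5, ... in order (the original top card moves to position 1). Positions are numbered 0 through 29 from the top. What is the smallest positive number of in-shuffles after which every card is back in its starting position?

The in-shuffle permutes the 30 positions with cycle lengths [5, 5, 5, 5, 5, 5].
Every card is home exactly when every cycle has completed a whole number of laps, i.e. after lcm(5) = 5 in-shuffles.

5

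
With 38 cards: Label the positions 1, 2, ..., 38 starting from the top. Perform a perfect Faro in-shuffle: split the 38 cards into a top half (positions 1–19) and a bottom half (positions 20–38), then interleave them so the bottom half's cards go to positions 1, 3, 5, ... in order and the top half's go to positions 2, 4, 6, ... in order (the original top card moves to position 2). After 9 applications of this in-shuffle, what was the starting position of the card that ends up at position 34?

38

Work backwards from position 34, undoing one in-shuffle at a time:
34 ← 17 ← 28 ← 14 ← 7 ← 23 ← 31 ← 35 ← 37 ← 38
So the card now at position 34 started at position 38.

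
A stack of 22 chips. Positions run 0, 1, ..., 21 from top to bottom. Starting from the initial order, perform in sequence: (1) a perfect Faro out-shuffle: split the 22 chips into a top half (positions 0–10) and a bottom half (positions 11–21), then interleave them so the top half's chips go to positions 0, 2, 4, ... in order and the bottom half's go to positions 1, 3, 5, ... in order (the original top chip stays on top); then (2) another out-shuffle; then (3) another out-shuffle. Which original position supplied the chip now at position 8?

1

Undo the operations in reverse order, starting from position 8:
  undo op 3 (out-shuffle, from top half): 8 ← 4
  undo op 2 (out-shuffle, from top half): 4 ← 2
  undo op 1 (out-shuffle, from top half): 2 ← 1
So the chip at position 8 came from original position 1.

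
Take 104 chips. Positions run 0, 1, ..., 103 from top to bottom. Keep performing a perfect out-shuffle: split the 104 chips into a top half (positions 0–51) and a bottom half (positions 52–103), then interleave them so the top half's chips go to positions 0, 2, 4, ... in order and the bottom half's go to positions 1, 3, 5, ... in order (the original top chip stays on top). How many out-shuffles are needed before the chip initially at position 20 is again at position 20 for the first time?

51

Follow position 20 under repeated out-shuffles:
20 → 40 → 80 → 57 → 11 → 22 → 44 → 88 → ... → 20 (length 51)
It first returns after 51 out-shuffles.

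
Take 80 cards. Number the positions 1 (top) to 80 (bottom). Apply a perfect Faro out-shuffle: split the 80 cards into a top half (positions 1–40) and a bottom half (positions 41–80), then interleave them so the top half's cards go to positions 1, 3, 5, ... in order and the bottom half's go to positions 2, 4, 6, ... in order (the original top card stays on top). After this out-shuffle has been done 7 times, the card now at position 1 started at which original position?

1

Work backwards from position 1, undoing one out-shuffle at a time:
1 ← 1 ← 1 ← 1 ← 1 ← 1 ← 1 ← 1
So the card now at position 1 started at position 1.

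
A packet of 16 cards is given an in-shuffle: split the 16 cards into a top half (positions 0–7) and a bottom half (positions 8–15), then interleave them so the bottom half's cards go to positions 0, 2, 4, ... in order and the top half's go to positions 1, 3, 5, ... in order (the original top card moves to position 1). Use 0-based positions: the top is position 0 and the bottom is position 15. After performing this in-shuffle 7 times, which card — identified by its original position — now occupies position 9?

Work backwards from position 9, undoing one in-shuffle at a time:
9 ← 4 ← 10 ← 13 ← 6 ← 11 ← 5 ← 2
So the card now at position 9 started at position 2.

2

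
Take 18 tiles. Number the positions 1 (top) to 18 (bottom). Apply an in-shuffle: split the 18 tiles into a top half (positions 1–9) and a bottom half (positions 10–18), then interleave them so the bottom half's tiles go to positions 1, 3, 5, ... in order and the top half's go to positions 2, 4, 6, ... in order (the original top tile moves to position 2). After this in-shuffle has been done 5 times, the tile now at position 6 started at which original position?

18

Work backwards from position 6, undoing one in-shuffle at a time:
6 ← 3 ← 11 ← 15 ← 17 ← 18
So the tile now at position 6 started at position 18.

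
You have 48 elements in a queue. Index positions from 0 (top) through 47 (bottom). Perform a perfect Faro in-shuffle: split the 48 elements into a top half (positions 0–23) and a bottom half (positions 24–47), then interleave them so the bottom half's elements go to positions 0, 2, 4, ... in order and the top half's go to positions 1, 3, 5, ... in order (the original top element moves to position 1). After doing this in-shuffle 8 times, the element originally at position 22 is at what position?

7

Track the element's position through each in-shuffle:
22 → 45 → 42 → 36 → 24 → 0 → 1 → 3 → 7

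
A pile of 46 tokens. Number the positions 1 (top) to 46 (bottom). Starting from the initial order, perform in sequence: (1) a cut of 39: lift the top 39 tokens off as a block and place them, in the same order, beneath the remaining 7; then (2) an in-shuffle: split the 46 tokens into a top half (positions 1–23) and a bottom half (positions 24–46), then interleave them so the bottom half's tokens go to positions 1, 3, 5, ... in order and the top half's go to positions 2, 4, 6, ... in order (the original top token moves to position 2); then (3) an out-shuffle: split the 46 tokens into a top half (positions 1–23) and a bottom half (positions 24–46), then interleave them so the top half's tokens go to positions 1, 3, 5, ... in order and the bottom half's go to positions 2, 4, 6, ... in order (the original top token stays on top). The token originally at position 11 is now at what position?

Track the token from position 11 forward through each operation:
  after op 1 (cut 39): 11 → 18
  after op 2 (in-shuffle): 18 → 36
  after op 3 (out-shuffle): 36 → 26

26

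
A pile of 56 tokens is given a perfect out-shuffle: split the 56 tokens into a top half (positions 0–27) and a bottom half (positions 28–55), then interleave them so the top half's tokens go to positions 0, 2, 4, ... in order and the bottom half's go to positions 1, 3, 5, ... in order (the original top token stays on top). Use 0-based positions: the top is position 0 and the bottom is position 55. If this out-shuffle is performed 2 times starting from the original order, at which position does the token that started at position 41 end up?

54

Track the token's position through each out-shuffle:
41 → 27 → 54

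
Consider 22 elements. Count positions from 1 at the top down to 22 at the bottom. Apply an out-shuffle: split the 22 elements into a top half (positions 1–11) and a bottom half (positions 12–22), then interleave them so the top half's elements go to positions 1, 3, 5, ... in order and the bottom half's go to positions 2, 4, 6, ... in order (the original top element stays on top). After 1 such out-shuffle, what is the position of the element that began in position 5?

9

Track the element's position through each out-shuffle:
5 → 9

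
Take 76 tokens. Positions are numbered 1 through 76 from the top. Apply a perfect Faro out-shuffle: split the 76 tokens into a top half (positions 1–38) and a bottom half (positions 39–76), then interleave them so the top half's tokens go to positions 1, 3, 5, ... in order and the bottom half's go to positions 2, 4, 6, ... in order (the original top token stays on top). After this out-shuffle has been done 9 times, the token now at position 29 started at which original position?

45

Work backwards from position 29, undoing one out-shuffle at a time:
29 ← 15 ← 8 ← 42 ← 59 ← 30 ← 53 ← 27 ← 14 ← 45
So the token now at position 29 started at position 45.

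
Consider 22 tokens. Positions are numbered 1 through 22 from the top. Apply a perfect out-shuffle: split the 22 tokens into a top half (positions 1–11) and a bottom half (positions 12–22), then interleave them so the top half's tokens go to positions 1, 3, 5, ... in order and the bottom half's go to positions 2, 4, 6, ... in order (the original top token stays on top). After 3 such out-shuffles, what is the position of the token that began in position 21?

14

Track the token's position through each out-shuffle:
21 → 20 → 18 → 14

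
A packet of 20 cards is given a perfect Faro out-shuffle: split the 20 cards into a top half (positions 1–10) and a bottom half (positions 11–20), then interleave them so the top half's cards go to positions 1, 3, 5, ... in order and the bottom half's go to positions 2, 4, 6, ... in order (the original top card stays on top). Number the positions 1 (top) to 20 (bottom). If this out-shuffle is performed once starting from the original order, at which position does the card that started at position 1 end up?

Position 1 is a fixed point of every out-shuffle, so the card never moves.

1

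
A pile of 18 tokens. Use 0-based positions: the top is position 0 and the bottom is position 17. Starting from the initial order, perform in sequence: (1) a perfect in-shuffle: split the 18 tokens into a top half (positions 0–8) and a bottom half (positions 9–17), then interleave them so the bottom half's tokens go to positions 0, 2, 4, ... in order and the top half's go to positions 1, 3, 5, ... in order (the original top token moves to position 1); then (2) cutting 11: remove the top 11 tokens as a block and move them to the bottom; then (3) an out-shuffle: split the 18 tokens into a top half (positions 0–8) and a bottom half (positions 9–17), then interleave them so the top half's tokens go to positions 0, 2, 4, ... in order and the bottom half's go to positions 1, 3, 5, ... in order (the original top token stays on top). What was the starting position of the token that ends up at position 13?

Undo the operations in reverse order, starting from position 13:
  undo op 3 (out-shuffle, from bottom half): 13 ← 15
  undo op 2 (cut 11): 15 ← 8
  undo op 1 (in-shuffle, from bottom half): 8 ← 13
So the token at position 13 came from original position 13.

13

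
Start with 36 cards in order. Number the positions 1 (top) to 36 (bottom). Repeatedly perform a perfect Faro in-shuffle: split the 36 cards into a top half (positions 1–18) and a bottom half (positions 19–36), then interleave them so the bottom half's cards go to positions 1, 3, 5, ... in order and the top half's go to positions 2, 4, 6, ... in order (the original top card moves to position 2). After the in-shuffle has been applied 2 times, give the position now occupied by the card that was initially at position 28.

Track the card's position through each in-shuffle:
28 → 19 → 1

1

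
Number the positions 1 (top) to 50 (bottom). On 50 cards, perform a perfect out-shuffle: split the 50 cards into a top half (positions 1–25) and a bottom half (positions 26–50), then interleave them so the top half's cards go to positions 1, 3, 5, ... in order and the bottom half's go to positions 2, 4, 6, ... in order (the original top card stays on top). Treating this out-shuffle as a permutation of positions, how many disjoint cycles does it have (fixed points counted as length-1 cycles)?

Trace each unvisited position around until it returns:
(1) (2 3 5 9 17 33 ... len 21) (4 7 13 25 49 48 ... len 21) (8 15 29) (22 43 36) (50)
6 cycles in total.

6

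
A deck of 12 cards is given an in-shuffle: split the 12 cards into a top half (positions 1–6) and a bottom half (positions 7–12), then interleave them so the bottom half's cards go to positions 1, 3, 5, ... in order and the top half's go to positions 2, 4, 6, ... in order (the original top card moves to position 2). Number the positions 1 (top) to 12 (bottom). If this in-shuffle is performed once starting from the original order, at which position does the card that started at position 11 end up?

Track the card's position through each in-shuffle:
11 → 9

9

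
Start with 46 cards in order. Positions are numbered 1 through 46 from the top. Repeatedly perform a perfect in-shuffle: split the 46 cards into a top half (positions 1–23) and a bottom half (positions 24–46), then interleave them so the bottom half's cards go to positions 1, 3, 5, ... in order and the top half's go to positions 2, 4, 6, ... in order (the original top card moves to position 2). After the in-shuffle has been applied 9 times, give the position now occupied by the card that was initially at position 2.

37

Track the card's position through each in-shuffle:
2 → 4 → 8 → 16 → 32 → 17 → 34 → 21 → 42 → 37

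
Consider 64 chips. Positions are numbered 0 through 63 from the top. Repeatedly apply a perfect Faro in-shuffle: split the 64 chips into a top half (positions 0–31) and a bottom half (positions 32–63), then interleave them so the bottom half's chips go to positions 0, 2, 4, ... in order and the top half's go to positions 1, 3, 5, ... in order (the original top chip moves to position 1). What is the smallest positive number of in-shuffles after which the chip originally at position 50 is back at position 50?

Follow position 50 under repeated in-shuffles:
50 → 36 → 8 → 17 → 35 → 6 → 13 → 27 → 55 → 46 → 28 → 57 → 50
It first returns after 12 in-shuffles.

12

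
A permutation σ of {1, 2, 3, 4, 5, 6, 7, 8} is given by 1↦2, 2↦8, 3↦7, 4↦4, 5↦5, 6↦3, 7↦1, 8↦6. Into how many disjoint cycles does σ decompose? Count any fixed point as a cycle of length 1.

Cycle decomposition: (1 2 8 6 3 7) (4) (5).
3 cycles.

3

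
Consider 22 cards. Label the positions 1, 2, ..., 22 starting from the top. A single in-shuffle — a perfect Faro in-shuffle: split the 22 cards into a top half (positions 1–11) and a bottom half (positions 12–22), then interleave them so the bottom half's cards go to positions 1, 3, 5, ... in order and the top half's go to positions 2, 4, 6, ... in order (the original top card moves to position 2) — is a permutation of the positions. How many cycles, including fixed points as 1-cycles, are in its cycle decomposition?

2

Trace each unvisited position around until it returns:
(1 2 4 8 16 9 ... len 11) (5 10 20 17 11 22 ... len 11)
2 cycles in total.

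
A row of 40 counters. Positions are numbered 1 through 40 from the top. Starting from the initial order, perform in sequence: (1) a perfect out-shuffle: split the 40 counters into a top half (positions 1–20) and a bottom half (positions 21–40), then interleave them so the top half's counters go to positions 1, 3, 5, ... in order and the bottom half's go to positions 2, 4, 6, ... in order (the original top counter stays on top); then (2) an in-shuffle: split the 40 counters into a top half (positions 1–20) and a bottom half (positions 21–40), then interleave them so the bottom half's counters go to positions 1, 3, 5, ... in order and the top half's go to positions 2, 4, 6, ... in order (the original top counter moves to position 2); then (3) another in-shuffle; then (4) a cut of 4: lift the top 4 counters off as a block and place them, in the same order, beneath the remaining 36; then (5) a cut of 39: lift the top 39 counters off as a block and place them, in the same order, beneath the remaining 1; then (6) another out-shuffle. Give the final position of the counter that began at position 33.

37

Track the counter from position 33 forward through each operation:
  after op 1 (out-shuffle): 33 → 26
  after op 2 (in-shuffle): 26 → 11
  after op 3 (in-shuffle): 11 → 22
  after op 4 (cut 4): 22 → 18
  after op 5 (cut 39): 18 → 19
  after op 6 (out-shuffle): 19 → 37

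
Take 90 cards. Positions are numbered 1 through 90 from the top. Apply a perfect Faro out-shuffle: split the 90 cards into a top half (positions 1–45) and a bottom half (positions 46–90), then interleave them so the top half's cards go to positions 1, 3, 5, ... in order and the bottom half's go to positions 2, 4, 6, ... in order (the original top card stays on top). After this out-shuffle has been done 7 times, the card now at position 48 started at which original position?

Work backwards from position 48, undoing one out-shuffle at a time:
48 ← 69 ← 35 ← 18 ← 54 ← 72 ← 81 ← 41
So the card now at position 48 started at position 41.

41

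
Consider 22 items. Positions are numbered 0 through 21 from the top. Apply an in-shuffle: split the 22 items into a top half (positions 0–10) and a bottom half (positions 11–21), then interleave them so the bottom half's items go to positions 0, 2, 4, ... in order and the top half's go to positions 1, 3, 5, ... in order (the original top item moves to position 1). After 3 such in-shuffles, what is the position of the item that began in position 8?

2

Track the item's position through each in-shuffle:
8 → 17 → 12 → 2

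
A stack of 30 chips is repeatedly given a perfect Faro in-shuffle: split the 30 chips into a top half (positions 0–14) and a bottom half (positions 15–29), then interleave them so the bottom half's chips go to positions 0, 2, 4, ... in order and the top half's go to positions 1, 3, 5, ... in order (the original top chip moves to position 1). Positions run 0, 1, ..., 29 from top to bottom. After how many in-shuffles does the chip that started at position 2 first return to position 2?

5

Follow position 2 under repeated in-shuffles:
2 → 5 → 11 → 23 → 16 → 2
It first returns after 5 in-shuffles.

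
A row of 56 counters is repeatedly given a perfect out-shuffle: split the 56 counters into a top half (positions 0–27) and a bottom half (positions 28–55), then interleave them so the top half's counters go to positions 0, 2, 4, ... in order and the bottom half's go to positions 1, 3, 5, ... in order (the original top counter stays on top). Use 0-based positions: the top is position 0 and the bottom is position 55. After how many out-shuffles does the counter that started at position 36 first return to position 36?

20

Follow position 36 under repeated out-shuffles:
36 → 17 → 34 → 13 → 26 → 52 → 49 → 43 → 31 → 7 → 14 → 28 → 1 → 2 → 4 → 8 → 16 → 32 → 9 → 18 → 36
It first returns after 20 out-shuffles.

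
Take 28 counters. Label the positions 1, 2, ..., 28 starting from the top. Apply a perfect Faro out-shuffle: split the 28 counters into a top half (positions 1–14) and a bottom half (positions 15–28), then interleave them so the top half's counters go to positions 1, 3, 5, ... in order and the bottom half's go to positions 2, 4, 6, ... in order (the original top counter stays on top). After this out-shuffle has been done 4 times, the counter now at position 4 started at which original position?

Work backwards from position 4, undoing one out-shuffle at a time:
4 ← 16 ← 22 ← 25 ← 13
So the counter now at position 4 started at position 13.

13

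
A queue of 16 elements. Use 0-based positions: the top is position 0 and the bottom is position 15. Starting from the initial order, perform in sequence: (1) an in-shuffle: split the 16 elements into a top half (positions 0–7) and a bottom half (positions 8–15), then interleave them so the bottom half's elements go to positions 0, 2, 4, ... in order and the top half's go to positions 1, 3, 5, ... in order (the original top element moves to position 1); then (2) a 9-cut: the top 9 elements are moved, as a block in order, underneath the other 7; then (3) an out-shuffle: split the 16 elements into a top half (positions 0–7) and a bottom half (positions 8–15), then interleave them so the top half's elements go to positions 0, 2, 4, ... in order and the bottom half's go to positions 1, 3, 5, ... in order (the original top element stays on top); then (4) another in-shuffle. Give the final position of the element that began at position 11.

Track the element from position 11 forward through each operation:
  after op 1 (in-shuffle): 11 → 6
  after op 2 (cut 9): 6 → 13
  after op 3 (out-shuffle): 13 → 11
  after op 4 (in-shuffle): 11 → 6

6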